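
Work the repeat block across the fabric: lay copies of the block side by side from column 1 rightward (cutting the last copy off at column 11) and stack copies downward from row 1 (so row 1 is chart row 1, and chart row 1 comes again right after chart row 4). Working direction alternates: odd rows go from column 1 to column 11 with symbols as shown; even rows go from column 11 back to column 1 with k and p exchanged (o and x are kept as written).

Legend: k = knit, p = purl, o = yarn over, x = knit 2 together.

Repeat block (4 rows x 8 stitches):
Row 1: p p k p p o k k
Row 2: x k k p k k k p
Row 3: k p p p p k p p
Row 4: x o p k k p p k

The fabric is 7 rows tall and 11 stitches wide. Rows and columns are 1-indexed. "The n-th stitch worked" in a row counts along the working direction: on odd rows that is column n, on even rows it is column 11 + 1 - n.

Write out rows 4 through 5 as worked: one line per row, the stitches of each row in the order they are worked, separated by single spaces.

== ROWS AS WORKED ==
k o x p k k p p k o x
p p k p p o k k p p k

Derivation:
Row 4: chart row 4, WS - tiled (columns 1-11): x o p k k p p k x o p; work from column 11 back to 1 with k<->p swapped.
Row 5: chart row 1, RS - tile across columns 1-11 and work as-is.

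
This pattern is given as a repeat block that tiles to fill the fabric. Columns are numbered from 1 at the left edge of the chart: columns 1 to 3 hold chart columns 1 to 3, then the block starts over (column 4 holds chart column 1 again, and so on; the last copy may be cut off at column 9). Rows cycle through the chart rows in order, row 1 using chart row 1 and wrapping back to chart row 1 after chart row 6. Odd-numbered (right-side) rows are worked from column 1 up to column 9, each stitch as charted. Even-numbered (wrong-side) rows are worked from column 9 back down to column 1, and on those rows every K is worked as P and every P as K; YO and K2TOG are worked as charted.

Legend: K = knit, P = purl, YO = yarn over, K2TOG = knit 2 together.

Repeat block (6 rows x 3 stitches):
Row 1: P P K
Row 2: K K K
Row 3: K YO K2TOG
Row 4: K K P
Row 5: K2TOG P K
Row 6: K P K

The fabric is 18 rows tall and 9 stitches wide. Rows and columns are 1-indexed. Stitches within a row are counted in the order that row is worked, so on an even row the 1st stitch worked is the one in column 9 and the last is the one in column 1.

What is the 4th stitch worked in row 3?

Stitch:
K

Derivation:
Row 3 uses chart row ((3-1) mod 6)+1 = 3. Row 3 is odd, so RS.
Chart row 3 tiled across columns 1-9: K YO K2TOG K YO K2TOG K YO K2TOG
RS row: no reversal, no swap; stitch n worked = column n.
Counting 4 along the worked row gives K.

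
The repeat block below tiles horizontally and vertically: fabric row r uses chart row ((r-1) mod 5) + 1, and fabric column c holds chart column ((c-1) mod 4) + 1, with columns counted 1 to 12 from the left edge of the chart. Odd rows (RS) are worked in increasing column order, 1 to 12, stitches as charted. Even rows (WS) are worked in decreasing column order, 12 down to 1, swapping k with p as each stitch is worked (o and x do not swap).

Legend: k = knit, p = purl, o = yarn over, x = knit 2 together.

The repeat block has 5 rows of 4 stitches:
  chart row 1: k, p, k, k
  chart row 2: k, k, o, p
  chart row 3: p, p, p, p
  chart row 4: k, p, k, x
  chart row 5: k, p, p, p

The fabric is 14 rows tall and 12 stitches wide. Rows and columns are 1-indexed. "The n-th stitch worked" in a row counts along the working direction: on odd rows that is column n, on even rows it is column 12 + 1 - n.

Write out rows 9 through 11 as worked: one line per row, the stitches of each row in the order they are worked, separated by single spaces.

Row 9: chart row 4, RS - tile across columns 1-12 and work as-is.
Row 10: chart row 5, WS - tiled (columns 1-12): k p p p k p p p k p p p; work from column 12 back to 1 with k<->p swapped.
Row 11: chart row 1, RS - tile across columns 1-12 and work as-is.

Rows as worked:
k p k x k p k x k p k x
k k k p k k k p k k k p
k p k k k p k k k p k k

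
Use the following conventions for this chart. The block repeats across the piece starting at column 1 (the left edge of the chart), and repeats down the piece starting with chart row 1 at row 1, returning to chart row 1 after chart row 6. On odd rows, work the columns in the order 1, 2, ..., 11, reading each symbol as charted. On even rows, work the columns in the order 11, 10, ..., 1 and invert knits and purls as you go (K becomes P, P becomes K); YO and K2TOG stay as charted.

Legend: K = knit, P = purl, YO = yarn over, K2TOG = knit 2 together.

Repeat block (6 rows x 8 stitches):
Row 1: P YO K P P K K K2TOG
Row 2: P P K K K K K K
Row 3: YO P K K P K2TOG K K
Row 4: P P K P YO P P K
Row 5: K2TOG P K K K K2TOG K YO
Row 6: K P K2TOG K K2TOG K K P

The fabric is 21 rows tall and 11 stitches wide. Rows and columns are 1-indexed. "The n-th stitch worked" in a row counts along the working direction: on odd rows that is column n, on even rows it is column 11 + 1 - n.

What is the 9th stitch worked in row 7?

Row 7: (7-1) mod 6 = 0, so use chart row 1. Odd row -> RS.
Chart row 1 tiled across columns 1-11: P YO K P P K K K2TOG P YO K
Right side: take the tiled row as-is (worked left to right from column 1).
Counting 9 along the worked row gives P.

== STITCH ==
P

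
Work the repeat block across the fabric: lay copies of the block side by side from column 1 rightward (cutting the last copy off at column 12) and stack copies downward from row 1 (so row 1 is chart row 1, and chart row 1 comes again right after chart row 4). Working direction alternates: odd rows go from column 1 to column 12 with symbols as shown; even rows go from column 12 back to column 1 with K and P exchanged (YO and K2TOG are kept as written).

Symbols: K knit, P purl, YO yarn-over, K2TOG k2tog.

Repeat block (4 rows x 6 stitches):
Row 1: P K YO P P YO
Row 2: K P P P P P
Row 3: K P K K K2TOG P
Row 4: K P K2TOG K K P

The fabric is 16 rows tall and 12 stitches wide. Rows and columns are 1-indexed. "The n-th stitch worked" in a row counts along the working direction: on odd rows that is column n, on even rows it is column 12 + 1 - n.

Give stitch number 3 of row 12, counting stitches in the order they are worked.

== STITCH ==
P

Derivation:
Row 12: (12-1) mod 4 = 3, so use chart row 4. Even row -> WS.
Chart row 4 tiled across columns 1-12: K P K2TOG K K P K P K2TOG K K P
WS: work from column 12 back to column 1 (reverse the tiled row), swapping K<->P (YO and K2TOG unchanged).
Row 12 as worked: K P P K2TOG K P K P P K2TOG K P
The 3rd stitch worked is P.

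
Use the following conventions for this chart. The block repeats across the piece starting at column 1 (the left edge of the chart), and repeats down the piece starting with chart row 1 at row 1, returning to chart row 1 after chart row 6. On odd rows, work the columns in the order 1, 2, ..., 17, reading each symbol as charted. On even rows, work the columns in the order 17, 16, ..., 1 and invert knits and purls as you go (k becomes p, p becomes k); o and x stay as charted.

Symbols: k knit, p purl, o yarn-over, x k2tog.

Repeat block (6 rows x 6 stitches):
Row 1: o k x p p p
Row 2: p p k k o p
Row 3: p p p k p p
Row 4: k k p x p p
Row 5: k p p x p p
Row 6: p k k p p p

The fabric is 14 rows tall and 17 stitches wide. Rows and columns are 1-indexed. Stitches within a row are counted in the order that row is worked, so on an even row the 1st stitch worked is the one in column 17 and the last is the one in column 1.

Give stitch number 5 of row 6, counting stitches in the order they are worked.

For row 6: chart row = ((6-1) mod 6) + 1 = 6; this is a WS (even) row.
Chart row 6 tiled across columns 1-17: p k k p p p p k k p p p p k k p p
Wrong side: read the tiled row from column 17 down to 1 and exchange k with p (leave o, x).
Row 6 as worked: k k p p k k k k p p k k k k p p k
The 5th stitch worked is k.

Stitch:
k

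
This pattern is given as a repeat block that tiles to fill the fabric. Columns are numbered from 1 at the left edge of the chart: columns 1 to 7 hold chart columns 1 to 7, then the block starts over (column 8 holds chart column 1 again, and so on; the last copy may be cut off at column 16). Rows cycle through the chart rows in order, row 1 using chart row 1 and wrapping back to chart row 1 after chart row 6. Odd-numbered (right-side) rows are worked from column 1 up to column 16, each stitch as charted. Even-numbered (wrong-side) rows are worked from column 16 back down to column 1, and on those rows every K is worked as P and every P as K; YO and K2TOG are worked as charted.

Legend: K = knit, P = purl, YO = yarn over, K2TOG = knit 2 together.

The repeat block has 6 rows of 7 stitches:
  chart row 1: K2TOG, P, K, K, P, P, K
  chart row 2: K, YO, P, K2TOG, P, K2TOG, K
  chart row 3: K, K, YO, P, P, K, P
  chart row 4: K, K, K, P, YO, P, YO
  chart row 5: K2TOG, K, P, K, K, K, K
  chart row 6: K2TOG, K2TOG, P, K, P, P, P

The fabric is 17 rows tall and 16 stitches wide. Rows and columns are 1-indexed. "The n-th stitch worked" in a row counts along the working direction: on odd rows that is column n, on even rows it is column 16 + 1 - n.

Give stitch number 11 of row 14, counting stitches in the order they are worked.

Row 14: (14-1) mod 6 = 1, so use chart row 2. Even row -> WS.
Chart row 2 tiled across columns 1-16: K YO P K2TOG P K2TOG K K YO P K2TOG P K2TOG K K YO
WS row: flip the tiled sequence (start at column 16) and apply K<->P; YO and K2TOG stay.
Row 14 as worked: YO P P K2TOG K K2TOG K YO P P K2TOG K K2TOG K YO P
The 11th stitch worked is K2TOG.

== STITCH ==
K2TOG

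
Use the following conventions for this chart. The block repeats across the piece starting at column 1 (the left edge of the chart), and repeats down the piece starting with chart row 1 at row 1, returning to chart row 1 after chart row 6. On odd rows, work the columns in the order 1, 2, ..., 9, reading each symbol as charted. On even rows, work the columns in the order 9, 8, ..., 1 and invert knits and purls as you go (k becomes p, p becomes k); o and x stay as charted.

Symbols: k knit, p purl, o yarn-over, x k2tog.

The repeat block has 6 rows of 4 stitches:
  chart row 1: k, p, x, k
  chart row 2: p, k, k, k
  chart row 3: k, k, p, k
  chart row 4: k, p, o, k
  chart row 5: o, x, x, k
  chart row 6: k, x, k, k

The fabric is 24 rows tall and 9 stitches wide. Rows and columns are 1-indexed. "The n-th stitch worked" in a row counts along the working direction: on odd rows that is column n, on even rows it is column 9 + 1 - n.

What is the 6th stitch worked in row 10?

Row 10 uses chart row ((10-1) mod 6)+1 = 4. Row 10 is even, so WS.
Chart row 4 tiled across columns 1-9: k p o k k p o k k
WS row: flip the tiled sequence (start at column 9) and apply k<->p; o and x stay.
Row 10 as worked: p p o k p p o k p
Stitch 6 in working order -> p

== STITCH ==
p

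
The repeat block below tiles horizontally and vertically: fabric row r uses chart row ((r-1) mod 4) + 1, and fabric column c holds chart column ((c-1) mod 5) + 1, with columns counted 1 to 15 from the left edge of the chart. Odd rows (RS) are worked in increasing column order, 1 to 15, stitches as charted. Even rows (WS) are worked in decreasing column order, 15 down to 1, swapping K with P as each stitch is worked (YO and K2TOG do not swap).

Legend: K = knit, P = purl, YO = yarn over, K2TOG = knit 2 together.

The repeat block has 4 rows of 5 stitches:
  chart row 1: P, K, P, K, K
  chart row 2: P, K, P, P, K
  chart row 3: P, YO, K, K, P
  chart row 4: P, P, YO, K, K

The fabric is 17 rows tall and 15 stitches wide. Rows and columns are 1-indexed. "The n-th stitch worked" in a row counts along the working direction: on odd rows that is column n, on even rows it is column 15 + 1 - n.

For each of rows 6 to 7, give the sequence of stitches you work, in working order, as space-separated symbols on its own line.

== ROWS AS WORKED ==
P K K P K P K K P K P K K P K
P YO K K P P YO K K P P YO K K P

Derivation:
Row 6: chart row 2, WS - tiled (columns 1-15): P K P P K P K P P K P K P P K; work from column 15 back to 1 with K<->P swapped.
Row 7: chart row 3, RS - tile across columns 1-15 and work as-is.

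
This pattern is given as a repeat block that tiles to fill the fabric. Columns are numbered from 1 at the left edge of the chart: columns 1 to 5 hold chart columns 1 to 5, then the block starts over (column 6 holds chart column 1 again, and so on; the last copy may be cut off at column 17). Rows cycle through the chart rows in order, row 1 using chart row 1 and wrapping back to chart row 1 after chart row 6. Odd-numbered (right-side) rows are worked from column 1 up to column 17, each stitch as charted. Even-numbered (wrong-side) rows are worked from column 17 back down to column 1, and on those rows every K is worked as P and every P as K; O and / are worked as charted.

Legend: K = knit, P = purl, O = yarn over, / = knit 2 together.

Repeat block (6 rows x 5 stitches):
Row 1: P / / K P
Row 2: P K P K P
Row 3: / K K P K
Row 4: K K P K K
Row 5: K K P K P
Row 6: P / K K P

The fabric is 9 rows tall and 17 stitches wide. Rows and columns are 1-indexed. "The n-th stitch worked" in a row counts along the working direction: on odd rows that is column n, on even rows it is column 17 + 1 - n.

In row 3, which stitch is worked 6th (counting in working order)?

Row 3 uses chart row ((3-1) mod 6)+1 = 3. Row 3 is odd, so RS.
Chart row 3 tiled across columns 1-17: / K K P K / K K P K / K K P K / K
RS: work column 1 to column 17, symbols as charted — the tiled row is the row as worked.
The 6th stitch worked is /.

== STITCH ==
/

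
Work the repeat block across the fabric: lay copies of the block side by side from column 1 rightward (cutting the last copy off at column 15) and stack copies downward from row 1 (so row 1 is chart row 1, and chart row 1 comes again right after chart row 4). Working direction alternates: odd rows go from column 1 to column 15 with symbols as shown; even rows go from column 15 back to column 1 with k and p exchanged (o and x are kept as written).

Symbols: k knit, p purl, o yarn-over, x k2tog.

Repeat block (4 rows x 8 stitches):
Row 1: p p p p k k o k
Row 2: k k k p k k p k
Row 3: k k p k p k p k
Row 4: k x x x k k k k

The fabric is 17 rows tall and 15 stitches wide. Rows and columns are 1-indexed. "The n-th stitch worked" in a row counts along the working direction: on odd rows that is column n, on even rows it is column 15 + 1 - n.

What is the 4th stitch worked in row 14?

== STITCH ==
k

Derivation:
Row 14 uses chart row ((14-1) mod 4)+1 = 2. Row 14 is even, so WS.
Chart row 2 tiled across columns 1-15: k k k p k k p k k k k p k k p
WS row: flip the tiled sequence (start at column 15) and apply k<->p; o and x stay.
Row 14 as worked: k p p k p p p p k p p k p p p
Stitch 4 in working order -> k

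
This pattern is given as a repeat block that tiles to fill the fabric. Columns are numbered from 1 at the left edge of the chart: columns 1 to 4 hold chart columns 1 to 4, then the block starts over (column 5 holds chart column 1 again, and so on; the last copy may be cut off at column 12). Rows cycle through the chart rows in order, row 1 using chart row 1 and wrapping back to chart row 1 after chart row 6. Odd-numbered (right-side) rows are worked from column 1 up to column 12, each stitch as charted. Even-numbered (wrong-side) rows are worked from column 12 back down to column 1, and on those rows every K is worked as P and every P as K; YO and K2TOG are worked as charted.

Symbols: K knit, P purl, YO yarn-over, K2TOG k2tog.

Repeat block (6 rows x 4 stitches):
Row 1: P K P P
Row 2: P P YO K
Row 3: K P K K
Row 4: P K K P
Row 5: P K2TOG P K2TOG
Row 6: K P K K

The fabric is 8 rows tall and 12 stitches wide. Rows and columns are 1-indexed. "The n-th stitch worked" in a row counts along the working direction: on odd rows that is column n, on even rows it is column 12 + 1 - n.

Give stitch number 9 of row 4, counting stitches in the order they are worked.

Stitch:
K

Derivation:
Row 4 uses chart row ((4-1) mod 6)+1 = 4. Row 4 is even, so WS.
Chart row 4 tiled across columns 1-12: P K K P P K K P P K K P
WS: work from column 12 back to column 1 (reverse the tiled row), swapping K<->P (YO and K2TOG unchanged).
Row 4 as worked: K P P K K P P K K P P K
Counting 9 along the worked row gives K.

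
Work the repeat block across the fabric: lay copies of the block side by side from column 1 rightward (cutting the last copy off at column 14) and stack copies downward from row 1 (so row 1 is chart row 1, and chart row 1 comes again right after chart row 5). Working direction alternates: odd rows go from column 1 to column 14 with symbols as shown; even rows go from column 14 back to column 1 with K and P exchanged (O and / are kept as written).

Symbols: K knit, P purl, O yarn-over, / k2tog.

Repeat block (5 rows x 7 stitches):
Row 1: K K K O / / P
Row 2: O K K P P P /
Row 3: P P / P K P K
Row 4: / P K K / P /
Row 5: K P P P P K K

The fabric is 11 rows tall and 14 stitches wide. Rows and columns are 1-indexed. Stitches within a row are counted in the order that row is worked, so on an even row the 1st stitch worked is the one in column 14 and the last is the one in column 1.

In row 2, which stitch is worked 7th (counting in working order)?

Row 2: (2-1) mod 5 = 1, so use chart row 2. Even row -> WS.
Chart row 2 tiled across columns 1-14: O K K P P P / O K K P P P /
Wrong side: read the tiled row from column 14 down to 1 and exchange K with P (leave O, /).
Row 2 as worked: / K K K P P O / K K K P P O
Counting 7 along the worked row gives O.

Result:
O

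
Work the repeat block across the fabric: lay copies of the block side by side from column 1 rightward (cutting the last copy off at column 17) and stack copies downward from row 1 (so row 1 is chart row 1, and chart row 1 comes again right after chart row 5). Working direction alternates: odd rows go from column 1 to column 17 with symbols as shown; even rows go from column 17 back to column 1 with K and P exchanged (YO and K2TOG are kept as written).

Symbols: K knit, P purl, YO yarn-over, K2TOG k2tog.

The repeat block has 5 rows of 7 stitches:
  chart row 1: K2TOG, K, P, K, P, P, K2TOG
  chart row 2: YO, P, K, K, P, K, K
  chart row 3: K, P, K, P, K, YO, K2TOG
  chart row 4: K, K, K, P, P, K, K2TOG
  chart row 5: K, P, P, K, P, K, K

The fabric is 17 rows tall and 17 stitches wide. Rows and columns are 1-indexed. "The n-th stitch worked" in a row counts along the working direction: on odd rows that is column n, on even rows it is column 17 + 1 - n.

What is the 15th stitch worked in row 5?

Row 5 uses chart row ((5-1) mod 5)+1 = 5. Row 5 is odd, so RS.
Chart row 5 tiled across columns 1-17: K P P K P K K K P P K P K K K P P
RS: work column 1 to column 17, symbols as charted — the tiled row is the row as worked.
Stitch 15 in working order -> K

Result:
K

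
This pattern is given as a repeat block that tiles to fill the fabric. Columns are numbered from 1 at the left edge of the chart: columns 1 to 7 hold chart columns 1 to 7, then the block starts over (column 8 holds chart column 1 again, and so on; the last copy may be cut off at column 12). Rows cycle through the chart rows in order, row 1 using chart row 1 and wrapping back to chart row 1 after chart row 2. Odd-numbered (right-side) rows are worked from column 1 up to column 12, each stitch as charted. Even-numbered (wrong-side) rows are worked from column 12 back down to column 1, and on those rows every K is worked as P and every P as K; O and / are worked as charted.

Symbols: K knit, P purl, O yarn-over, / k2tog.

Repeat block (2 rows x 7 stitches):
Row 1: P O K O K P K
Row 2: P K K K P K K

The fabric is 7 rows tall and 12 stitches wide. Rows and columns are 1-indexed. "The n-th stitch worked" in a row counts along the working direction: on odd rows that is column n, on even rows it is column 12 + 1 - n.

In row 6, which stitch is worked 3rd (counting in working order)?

Row 6: (6-1) mod 2 = 1, so use chart row 2. Even row -> WS.
Chart row 2 tiled across columns 1-12: P K K K P K K P K K K P
WS: work from column 12 back to column 1 (reverse the tiled row), swapping K<->P (O and / unchanged).
Row 6 as worked: K P P P K P P K P P P K
Stitch 3 in working order -> P

Result:
P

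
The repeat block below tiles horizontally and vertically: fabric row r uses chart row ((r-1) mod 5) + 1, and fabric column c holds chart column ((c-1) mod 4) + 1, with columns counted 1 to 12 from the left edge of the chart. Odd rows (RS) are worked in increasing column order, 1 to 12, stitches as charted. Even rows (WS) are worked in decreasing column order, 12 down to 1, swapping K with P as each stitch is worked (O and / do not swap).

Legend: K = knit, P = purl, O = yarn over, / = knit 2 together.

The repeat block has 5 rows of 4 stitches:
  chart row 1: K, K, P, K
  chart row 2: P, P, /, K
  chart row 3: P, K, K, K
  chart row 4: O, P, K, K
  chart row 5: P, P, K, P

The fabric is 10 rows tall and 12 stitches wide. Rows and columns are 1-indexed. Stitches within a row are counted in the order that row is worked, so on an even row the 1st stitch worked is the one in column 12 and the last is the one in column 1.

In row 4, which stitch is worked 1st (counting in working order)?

For row 4: chart row = ((4-1) mod 5) + 1 = 4; this is a WS (even) row.
Chart row 4 tiled across columns 1-12: O P K K O P K K O P K K
WS: work from column 12 back to column 1 (reverse the tiled row), swapping K<->P (O and / unchanged).
Row 4 as worked: P P K O P P K O P P K O
The 1st stitch worked is P.

Result:
P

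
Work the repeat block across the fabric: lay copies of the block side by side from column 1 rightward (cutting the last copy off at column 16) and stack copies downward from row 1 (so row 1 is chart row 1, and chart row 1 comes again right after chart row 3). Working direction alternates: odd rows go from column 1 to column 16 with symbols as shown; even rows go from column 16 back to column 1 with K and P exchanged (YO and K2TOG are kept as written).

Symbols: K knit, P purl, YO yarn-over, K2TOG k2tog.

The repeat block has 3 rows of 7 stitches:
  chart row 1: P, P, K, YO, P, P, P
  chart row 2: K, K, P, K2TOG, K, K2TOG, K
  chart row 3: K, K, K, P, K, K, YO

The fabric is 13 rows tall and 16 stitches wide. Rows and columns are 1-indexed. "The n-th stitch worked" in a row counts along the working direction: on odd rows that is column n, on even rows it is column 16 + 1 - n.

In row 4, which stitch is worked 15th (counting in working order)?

For row 4: chart row = ((4-1) mod 3) + 1 = 1; this is a WS (even) row.
Chart row 1 tiled across columns 1-16: P P K YO P P P P P K YO P P P P P
Wrong side: read the tiled row from column 16 down to 1 and exchange K with P (leave YO, K2TOG).
Row 4 as worked: K K K K K YO P K K K K K YO P K K
The 15th stitch worked is K.

Result:
K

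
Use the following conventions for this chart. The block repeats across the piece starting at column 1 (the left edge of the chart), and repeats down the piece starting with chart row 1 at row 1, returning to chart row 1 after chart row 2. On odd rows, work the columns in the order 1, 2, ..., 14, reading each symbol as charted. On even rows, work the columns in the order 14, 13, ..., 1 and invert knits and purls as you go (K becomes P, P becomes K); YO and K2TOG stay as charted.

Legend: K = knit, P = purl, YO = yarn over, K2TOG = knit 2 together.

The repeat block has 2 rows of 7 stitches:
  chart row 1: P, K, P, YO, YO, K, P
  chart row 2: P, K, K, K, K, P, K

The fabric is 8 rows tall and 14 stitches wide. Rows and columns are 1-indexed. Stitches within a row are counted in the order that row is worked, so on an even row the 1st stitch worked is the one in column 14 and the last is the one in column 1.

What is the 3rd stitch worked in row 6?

For row 6: chart row = ((6-1) mod 2) + 1 = 2; this is a WS (even) row.
Chart row 2 tiled across columns 1-14: P K K K K P K P K K K K P K
Wrong side: read the tiled row from column 14 down to 1 and exchange K with P (leave YO, K2TOG).
Row 6 as worked: P K P P P P K P K P P P P K
Counting 3 along the worked row gives P.

Result:
P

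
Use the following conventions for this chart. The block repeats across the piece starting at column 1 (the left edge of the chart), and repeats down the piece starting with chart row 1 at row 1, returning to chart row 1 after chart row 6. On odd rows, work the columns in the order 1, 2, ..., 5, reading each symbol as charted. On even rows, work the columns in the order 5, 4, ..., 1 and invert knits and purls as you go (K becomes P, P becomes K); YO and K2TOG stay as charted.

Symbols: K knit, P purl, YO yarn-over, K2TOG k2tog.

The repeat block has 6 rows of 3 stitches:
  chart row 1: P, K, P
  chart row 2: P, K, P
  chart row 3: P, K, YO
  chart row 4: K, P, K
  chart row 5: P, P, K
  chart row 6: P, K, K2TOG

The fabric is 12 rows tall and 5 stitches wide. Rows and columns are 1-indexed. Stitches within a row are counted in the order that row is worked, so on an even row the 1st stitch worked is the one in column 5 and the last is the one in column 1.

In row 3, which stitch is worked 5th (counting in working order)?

For row 3: chart row = ((3-1) mod 6) + 1 = 3; this is a RS (odd) row.
Chart row 3 tiled across columns 1-5: P K YO P K
RS row: no reversal, no swap; stitch n worked = column n.
Counting 5 along the worked row gives K.

Result:
K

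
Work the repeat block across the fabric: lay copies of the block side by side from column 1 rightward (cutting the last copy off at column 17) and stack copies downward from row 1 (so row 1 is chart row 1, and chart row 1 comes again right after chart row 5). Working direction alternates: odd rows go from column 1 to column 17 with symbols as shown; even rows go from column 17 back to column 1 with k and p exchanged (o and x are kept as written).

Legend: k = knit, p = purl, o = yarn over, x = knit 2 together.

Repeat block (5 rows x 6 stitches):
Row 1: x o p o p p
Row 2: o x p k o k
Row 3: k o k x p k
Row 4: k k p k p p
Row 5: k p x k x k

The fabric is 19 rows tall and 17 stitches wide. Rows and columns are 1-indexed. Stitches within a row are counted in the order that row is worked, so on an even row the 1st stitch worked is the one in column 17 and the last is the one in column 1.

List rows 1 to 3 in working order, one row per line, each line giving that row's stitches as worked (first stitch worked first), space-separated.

Row 1: chart row 1, RS - tile across columns 1-17 and work as-is.
Row 2: chart row 2, WS - tiled (columns 1-17): o x p k o k o x p k o k o x p k o; work from column 17 back to 1 with k<->p swapped.
Row 3: chart row 3, RS - tile across columns 1-17 and work as-is.

Result:
x o p o p p x o p o p p x o p o p
o p k x o p o p k x o p o p k x o
k o k x p k k o k x p k k o k x p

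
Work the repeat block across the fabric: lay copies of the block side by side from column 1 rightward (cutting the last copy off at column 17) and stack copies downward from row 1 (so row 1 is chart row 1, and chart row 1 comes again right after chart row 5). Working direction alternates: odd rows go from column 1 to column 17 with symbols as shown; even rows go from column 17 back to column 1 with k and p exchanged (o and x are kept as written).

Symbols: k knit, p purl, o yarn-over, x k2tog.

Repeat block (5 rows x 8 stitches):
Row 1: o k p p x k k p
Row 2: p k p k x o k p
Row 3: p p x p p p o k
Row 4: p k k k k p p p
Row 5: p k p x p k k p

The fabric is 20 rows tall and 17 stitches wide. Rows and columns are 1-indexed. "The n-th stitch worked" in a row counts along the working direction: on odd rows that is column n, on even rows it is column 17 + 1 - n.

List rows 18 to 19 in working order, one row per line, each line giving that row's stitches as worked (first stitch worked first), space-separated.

== ROWS AS WORKED ==
k p o k k k x k k p o k k k x k k
p k k k k p p p p k k k k p p p p

Derivation:
Row 18: chart row 3, WS - tiled (columns 1-17): p p x p p p o k p p x p p p o k p; work from column 17 back to 1 with k<->p swapped.
Row 19: chart row 4, RS - tile across columns 1-17 and work as-is.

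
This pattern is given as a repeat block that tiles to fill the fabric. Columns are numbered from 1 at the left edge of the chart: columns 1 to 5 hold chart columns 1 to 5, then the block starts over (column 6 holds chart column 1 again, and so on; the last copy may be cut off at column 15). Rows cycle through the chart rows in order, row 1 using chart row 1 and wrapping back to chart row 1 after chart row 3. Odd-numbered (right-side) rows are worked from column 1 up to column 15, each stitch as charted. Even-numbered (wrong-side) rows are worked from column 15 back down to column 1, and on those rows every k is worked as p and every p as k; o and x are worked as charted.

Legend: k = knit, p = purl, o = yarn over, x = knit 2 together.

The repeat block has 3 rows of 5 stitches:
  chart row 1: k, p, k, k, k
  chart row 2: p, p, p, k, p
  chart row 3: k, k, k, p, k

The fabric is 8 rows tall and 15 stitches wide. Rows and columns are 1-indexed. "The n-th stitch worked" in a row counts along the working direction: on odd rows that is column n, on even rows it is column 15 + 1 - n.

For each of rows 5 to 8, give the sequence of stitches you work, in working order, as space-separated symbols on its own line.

Rows as worked:
p p p k p p p p k p p p p k p
p k p p p p k p p p p k p p p
k p k k k k p k k k k p k k k
k p k k k k p k k k k p k k k

Derivation:
Row 5: chart row 2, RS - tile across columns 1-15 and work as-is.
Row 6: chart row 3, WS - tiled (columns 1-15): k k k p k k k k p k k k k p k; work from column 15 back to 1 with k<->p swapped.
Row 7: chart row 1, RS - tile across columns 1-15 and work as-is.
Row 8: chart row 2, WS - tiled (columns 1-15): p p p k p p p p k p p p p k p; work from column 15 back to 1 with k<->p swapped.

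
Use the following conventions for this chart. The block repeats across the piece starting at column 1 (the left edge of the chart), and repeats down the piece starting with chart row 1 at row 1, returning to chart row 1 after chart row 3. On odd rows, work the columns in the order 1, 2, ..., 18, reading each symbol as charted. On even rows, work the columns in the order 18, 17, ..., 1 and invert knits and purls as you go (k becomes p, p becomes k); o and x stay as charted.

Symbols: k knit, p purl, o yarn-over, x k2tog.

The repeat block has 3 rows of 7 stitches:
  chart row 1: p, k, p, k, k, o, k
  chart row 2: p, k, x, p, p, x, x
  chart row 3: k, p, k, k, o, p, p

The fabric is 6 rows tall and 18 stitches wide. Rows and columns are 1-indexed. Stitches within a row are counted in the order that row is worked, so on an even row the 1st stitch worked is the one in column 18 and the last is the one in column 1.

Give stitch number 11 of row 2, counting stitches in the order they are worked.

Stitch:
k

Derivation:
Row 2: (2-1) mod 3 = 1, so use chart row 2. Even row -> WS.
Chart row 2 tiled across columns 1-18: p k x p p x x p k x p p x x p k x p
WS row: flip the tiled sequence (start at column 18) and apply k<->p; o and x stay.
Row 2 as worked: k x p k x x k k x p k x x k k x p k
Stitch 11 in working order -> k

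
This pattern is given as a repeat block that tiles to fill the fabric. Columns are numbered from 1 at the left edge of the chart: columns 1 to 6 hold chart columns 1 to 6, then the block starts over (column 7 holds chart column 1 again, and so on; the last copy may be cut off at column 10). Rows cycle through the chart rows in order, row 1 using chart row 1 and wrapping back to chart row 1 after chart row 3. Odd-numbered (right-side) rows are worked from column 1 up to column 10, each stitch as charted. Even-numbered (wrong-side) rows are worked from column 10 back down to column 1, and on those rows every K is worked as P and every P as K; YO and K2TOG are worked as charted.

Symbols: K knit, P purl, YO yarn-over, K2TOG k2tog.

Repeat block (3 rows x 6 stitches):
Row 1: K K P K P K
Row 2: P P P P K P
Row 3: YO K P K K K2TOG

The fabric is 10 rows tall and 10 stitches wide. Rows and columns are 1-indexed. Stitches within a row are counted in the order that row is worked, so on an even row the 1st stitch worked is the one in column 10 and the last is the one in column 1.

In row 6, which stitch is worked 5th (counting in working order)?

Row 6: (6-1) mod 3 = 2, so use chart row 3. Even row -> WS.
Chart row 3 tiled across columns 1-10: YO K P K K K2TOG YO K P K
WS: work from column 10 back to column 1 (reverse the tiled row), swapping K<->P (YO and K2TOG unchanged).
Row 6 as worked: P K P YO K2TOG P P K P YO
The 5th stitch worked is K2TOG.

== STITCH ==
K2TOG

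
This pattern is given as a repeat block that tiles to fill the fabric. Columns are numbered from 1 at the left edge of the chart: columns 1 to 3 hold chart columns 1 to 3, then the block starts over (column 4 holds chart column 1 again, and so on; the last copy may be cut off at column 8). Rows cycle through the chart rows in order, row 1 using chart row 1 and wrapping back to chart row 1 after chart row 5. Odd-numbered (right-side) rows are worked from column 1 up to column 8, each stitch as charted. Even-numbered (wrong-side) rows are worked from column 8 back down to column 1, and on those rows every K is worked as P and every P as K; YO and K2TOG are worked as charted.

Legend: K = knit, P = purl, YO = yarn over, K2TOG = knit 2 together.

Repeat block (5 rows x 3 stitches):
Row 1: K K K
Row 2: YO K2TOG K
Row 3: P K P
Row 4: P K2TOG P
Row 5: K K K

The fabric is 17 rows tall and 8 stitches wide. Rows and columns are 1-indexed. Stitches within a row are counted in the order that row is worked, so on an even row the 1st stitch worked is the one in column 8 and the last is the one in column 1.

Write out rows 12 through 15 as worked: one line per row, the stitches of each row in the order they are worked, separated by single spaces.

Row 12: chart row 2, WS - tiled (columns 1-8): YO K2TOG K YO K2TOG K YO K2TOG; work from column 8 back to 1 with K<->P swapped.
Row 13: chart row 3, RS - tile across columns 1-8 and work as-is.
Row 14: chart row 4, WS - tiled (columns 1-8): P K2TOG P P K2TOG P P K2TOG; work from column 8 back to 1 with K<->P swapped.
Row 15: chart row 5, RS - tile across columns 1-8 and work as-is.

== ROWS AS WORKED ==
K2TOG YO P K2TOG YO P K2TOG YO
P K P P K P P K
K2TOG K K K2TOG K K K2TOG K
K K K K K K K K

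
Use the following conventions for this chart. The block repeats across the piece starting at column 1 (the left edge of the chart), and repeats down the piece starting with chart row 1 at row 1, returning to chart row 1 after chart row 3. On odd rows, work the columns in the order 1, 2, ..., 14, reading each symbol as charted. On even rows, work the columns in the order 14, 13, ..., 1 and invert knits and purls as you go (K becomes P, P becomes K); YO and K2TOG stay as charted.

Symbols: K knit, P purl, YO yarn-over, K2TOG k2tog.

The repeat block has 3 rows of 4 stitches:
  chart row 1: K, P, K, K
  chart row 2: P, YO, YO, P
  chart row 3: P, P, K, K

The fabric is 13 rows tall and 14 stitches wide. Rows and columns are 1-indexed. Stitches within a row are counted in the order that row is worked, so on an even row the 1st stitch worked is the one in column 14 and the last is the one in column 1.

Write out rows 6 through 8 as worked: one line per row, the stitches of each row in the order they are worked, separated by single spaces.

Result:
K K P P K K P P K K P P K K
K P K K K P K K K P K K K P
YO K K YO YO K K YO YO K K YO YO K

Derivation:
Row 6: chart row 3, WS - tiled (columns 1-14): P P K K P P K K P P K K P P; work from column 14 back to 1 with K<->P swapped.
Row 7: chart row 1, RS - tile across columns 1-14 and work as-is.
Row 8: chart row 2, WS - tiled (columns 1-14): P YO YO P P YO YO P P YO YO P P YO; work from column 14 back to 1 with K<->P swapped.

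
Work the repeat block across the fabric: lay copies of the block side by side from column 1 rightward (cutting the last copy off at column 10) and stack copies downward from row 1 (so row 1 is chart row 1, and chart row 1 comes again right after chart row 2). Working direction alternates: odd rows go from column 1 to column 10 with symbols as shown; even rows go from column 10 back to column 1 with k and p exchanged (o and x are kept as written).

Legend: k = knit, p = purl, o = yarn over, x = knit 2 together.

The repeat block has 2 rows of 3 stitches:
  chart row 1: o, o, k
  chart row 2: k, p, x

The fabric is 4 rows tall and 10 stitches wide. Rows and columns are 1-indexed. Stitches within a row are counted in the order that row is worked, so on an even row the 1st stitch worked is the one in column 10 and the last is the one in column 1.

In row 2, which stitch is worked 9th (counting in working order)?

For row 2: chart row = ((2-1) mod 2) + 1 = 2; this is a WS (even) row.
Chart row 2 tiled across columns 1-10: k p x k p x k p x k
Wrong side: read the tiled row from column 10 down to 1 and exchange k with p (leave o, x).
Row 2 as worked: p x k p x k p x k p
Counting 9 along the worked row gives k.

== STITCH ==
k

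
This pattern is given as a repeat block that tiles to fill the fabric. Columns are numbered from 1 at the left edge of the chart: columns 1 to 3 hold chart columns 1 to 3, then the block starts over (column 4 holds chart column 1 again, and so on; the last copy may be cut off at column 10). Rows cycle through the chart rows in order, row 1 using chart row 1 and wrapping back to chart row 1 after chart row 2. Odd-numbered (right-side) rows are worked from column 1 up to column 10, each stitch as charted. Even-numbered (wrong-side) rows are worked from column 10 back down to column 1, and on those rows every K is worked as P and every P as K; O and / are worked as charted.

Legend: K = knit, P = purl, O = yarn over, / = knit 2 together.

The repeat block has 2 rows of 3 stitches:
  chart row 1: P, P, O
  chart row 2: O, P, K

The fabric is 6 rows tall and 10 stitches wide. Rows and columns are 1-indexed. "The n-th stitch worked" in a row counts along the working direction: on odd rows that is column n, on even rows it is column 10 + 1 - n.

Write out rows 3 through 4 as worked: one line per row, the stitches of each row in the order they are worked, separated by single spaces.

Row 3: chart row 1, RS - tile across columns 1-10 and work as-is.
Row 4: chart row 2, WS - tiled (columns 1-10): O P K O P K O P K O; work from column 10 back to 1 with K<->P swapped.

== ROWS AS WORKED ==
P P O P P O P P O P
O P K O P K O P K O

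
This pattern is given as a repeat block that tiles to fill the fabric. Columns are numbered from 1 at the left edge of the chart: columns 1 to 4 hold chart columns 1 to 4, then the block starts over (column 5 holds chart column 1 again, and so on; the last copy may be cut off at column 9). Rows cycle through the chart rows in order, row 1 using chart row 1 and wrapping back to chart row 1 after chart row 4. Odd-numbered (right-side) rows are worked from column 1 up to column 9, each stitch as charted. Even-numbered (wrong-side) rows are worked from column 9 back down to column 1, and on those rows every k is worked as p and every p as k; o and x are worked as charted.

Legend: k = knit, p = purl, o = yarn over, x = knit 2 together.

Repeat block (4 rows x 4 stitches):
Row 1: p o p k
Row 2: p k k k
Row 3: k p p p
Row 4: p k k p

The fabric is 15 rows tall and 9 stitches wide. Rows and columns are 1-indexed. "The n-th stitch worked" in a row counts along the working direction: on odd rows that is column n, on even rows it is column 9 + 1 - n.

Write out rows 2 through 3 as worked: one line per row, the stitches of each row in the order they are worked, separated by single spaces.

Row 2: chart row 2, WS - tiled (columns 1-9): p k k k p k k k p; work from column 9 back to 1 with k<->p swapped.
Row 3: chart row 3, RS - tile across columns 1-9 and work as-is.

Result:
k p p p k p p p k
k p p p k p p p k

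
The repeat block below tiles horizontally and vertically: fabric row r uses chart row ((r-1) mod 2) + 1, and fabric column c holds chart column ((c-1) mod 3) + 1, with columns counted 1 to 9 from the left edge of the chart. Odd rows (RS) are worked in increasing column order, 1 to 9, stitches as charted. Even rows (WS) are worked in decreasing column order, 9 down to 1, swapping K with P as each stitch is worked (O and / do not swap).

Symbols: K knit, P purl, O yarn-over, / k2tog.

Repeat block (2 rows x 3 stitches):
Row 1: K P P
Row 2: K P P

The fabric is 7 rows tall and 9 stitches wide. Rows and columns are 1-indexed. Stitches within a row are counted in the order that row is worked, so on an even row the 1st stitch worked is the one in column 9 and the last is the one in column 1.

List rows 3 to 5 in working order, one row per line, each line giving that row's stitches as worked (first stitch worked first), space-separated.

Row 3: chart row 1, RS - tile across columns 1-9 and work as-is.
Row 4: chart row 2, WS - tiled (columns 1-9): K P P K P P K P P; work from column 9 back to 1 with K<->P swapped.
Row 5: chart row 1, RS - tile across columns 1-9 and work as-is.

Rows as worked:
K P P K P P K P P
K K P K K P K K P
K P P K P P K P P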